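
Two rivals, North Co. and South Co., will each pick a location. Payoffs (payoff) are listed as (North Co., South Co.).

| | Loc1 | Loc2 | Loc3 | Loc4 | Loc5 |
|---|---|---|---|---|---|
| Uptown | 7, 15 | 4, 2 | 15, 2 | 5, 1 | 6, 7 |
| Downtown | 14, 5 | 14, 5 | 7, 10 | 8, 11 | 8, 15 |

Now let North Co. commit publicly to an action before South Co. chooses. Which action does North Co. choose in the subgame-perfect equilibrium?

Downtown

Work backward from South Co.'s decision.
- Uptown: BR = Loc1, leader payoff 7.
- Downtown: BR = Loc5, leader payoff 8.
Maximizing over 7, 8, North Co. chooses Downtown. Subgame-perfect outcome: (Downtown, Loc5) with payoffs (8, 15).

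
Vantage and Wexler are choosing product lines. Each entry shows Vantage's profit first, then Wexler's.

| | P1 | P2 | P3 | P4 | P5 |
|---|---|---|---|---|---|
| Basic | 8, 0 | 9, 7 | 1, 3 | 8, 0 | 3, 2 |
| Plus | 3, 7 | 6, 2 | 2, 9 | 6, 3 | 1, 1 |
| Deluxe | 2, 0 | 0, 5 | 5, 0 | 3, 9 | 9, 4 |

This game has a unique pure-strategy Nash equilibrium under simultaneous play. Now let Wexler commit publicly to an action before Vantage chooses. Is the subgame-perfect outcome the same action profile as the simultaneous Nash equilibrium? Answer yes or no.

Solve by backward induction (Wexler leads).
- P1 → Vantage plays Basic (best of 8, 3, 2); Wexler gets 0.
- P2 → Vantage plays Basic (best of 9, 6, 0); Wexler gets 7.
- P3 → Vantage plays Deluxe (best of 1, 2, 5); Wexler gets 0.
- P4 → Vantage plays Basic (best of 8, 6, 3); Wexler gets 0.
- P5 → Vantage plays Deluxe (best of 3, 1, 9); Wexler gets 4.
Among 0, 7, 0, 0, 4, the best is 7 at P2. Subgame-perfect outcome: (Basic, P2) with payoffs (9, 7).
Under simultaneous play:
Vantage's best replies: P1→Basic; P2→Basic; P3→Deluxe; P4→Basic; P5→Deluxe.
Wexler's best replies: Basic→P2; Plus→P3; Deluxe→P4.
Only (Basic, P2) has each player best-responding; Nash payoffs (9, 7).
Sequential outcome (Basic, P2) coincides with the Nash profile (Basic, P2).

yes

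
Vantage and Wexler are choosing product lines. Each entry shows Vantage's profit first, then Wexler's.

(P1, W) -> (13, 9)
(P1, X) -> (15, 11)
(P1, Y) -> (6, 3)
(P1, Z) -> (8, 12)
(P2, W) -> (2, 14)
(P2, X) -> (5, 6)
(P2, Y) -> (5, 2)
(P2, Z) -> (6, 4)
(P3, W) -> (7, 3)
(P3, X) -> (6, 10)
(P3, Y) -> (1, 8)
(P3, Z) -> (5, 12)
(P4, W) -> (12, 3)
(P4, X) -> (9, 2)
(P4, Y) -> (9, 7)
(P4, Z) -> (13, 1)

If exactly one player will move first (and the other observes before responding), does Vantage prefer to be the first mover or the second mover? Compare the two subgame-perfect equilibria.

second

If Vantage leads: Wexler's best replies are P1→Z, P2→W, P3→Z, P4→Y; Vantage's induced payoffs 8, 2, 5, 9; outcome (P4, Y), payoffs (9, 7).
If Wexler leads: Vantage's best replies are W→P1, X→P1, Y→P4, Z→P4; Wexler's induced payoffs 9, 11, 7, 1; outcome (P1, X), payoffs (15, 11).
Vantage gets 9 moving first and 15 moving second, so Vantage prefers to move second.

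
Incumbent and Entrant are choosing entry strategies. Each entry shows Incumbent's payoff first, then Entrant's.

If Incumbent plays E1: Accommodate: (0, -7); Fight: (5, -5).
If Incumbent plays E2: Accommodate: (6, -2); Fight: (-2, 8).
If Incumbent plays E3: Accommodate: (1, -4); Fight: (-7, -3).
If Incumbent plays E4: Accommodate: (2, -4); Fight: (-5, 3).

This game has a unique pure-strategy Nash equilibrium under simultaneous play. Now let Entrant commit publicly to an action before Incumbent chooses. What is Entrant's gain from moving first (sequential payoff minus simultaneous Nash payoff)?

3

Solve by backward induction (Entrant leads).
- Accommodate: Incumbent compares 0, 6, 1, 2 and picks E2; Entrant would get -2.
- Fight: Incumbent compares 5, -2, -7, -5 and picks E1; Entrant would get -5.
Entrant's induced payoffs are -2, -5, so Entrant commits to Accommodate. Subgame-perfect outcome: (E2, Accommodate) with payoffs (6, -2).
Now find the simultaneous Nash equilibrium.
Incumbent's best replies: Accommodate→E2; Fight→E1.
Entrant's best replies: E1→Fight; E2→Fight; E3→Fight; E4→Fight.
The unique mutual best reply is (E1, Fight), giving (5, -5).
Entrant's commitment gain: -2 − -5 = 3.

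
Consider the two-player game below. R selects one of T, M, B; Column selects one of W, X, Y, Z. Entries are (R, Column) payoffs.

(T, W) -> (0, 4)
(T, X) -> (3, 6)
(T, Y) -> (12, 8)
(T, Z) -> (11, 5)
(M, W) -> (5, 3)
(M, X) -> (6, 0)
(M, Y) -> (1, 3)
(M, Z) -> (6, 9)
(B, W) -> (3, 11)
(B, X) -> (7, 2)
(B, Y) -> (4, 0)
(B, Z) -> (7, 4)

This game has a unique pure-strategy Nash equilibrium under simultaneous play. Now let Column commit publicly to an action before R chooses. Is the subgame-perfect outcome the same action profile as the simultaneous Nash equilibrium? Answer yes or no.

yes

Solve by backward induction (Column leads).
- W: BR = M, leader payoff 3.
- X: BR = B, leader payoff 2.
- Y: BR = T, leader payoff 8.
- Z: BR = T, leader payoff 5.
Among 3, 2, 8, 5, the best is 8 at Y. Subgame-perfect outcome: (T, Y) with payoffs (12, 8).
Under simultaneous play:
R's best replies: W→M; X→B; Y→T; Z→T.
Column's best replies: T→Y; M→Z; B→W.
The unique mutual best reply is (T, Y), giving (12, 8).
Sequential outcome (T, Y) coincides with the Nash profile (T, Y).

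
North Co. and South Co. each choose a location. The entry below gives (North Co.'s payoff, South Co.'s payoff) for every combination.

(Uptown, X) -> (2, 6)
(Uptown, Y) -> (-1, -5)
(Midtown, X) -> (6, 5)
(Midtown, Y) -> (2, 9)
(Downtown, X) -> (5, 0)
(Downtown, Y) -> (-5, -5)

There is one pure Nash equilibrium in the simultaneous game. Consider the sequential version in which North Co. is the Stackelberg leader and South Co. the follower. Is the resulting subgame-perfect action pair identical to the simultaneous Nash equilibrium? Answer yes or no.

no

Work backward from South Co.'s decision.
- Uptown → South Co. plays X (best of 6, -5); North Co. gets 2.
- Midtown → South Co. plays Y (best of 5, 9); North Co. gets 2.
- Downtown → South Co. plays X (best of 0, -5); North Co. gets 5.
Maximizing over 2, 2, 5, North Co. chooses Downtown. Subgame-perfect outcome: (Downtown, X) with payoffs (5, 0).
For the simultaneous game, intersect best replies.
North Co.'s best replies: X→Midtown; Y→Midtown.
South Co.'s best replies: Uptown→X; Midtown→Y; Downtown→X.
The unique mutual best reply is (Midtown, Y), giving (2, 9).
Sequential outcome (Downtown, X) differs from the Nash profile (Midtown, Y).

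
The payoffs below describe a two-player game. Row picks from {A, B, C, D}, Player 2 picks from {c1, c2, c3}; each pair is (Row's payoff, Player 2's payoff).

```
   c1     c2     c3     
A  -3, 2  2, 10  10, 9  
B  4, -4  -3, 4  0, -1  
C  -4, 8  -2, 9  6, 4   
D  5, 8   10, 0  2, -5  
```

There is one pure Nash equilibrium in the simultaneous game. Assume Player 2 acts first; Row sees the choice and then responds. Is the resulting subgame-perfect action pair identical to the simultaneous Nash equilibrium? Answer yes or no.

no

Backward induction with Player 2 moving first.
- c1 → Row plays D (best of -3, 4, -4, 5); Player 2 gets 8.
- c2 → Row plays D (best of 2, -3, -2, 10); Player 2 gets 0.
- c3 → Row plays A (best of 10, 0, 6, 2); Player 2 gets 9.
Player 2's induced payoffs are 8, 0, 9, so Player 2 commits to c3. Subgame-perfect outcome: (A, c3) with payoffs (10, 9).
Now find the simultaneous Nash equilibrium.
Row's best replies: c1→D; c2→D; c3→A.
Player 2's best replies: A→c2; B→c2; C→c2; D→c1.
The unique mutual best reply is (D, c1), giving (5, 8).
Sequential outcome (A, c3) differs from the Nash profile (D, c1).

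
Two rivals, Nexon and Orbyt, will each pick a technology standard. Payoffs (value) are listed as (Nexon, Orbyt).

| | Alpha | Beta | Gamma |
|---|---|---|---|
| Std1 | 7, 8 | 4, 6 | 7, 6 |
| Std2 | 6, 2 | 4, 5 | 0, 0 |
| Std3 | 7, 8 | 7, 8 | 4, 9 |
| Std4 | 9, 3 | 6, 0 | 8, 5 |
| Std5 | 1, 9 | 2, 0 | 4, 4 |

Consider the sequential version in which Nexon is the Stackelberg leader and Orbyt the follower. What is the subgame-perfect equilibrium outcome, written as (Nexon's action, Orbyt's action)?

(Std4, Gamma)

Work backward from Orbyt's decision.
- Std1: Orbyt compares 8, 6, 6 and picks Alpha; Nexon would get 7.
- Std2: Orbyt compares 2, 5, 0 and picks Beta; Nexon would get 4.
- Std3: Orbyt compares 8, 8, 9 and picks Gamma; Nexon would get 4.
- Std4: Orbyt compares 3, 0, 5 and picks Gamma; Nexon would get 8.
- Std5: Orbyt compares 9, 0, 4 and picks Alpha; Nexon would get 1.
Maximizing over 7, 4, 4, 8, 1, Nexon chooses Std4. Subgame-perfect outcome: (Std4, Gamma) with payoffs (8, 5).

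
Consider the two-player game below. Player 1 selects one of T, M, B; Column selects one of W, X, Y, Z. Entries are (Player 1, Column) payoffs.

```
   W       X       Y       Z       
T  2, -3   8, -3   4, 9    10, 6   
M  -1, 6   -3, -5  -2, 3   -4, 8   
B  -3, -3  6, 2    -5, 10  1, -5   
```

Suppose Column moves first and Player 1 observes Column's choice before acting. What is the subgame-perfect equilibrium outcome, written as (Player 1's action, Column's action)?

(T, Y)

Player 1 best-responds to each possible Column move:
- W: Player 1 compares 2, -1, -3 and picks T; Column would get -3.
- X: Player 1 compares 8, -3, 6 and picks T; Column would get -3.
- Y: Player 1 compares 4, -2, -5 and picks T; Column would get 9.
- Z: Player 1 compares 10, -4, 1 and picks T; Column would get 6.
Maximizing over -3, -3, 9, 6, Column chooses Y. Subgame-perfect outcome: (T, Y) with payoffs (4, 9).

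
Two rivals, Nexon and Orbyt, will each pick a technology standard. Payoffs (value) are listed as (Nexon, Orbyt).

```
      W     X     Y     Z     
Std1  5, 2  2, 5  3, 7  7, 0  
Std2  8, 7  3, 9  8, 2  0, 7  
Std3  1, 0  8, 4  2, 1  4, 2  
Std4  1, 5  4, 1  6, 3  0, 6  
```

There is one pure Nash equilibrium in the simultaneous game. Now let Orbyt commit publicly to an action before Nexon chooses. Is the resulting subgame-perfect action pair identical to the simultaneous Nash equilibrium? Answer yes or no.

Solve by backward induction (Orbyt leads).
- W: Nexon compares 5, 8, 1, 1 and picks Std2; Orbyt would get 7.
- X: Nexon compares 2, 3, 8, 4 and picks Std3; Orbyt would get 4.
- Y: Nexon compares 3, 8, 2, 6 and picks Std2; Orbyt would get 2.
- Z: Nexon compares 7, 0, 4, 0 and picks Std1; Orbyt would get 0.
Maximizing over 7, 4, 2, 0, Orbyt chooses W. Subgame-perfect outcome: (Std2, W) with payoffs (8, 7).
For the simultaneous game, intersect best replies.
Nexon's best replies: W→Std2; X→Std3; Y→Std2; Z→Std1.
Orbyt's best replies: Std1→Y; Std2→X; Std3→X; Std4→Z.
The unique mutual best reply is (Std3, X), giving (8, 4).
Sequential outcome (Std2, W) differs from the Nash profile (Std3, X).

no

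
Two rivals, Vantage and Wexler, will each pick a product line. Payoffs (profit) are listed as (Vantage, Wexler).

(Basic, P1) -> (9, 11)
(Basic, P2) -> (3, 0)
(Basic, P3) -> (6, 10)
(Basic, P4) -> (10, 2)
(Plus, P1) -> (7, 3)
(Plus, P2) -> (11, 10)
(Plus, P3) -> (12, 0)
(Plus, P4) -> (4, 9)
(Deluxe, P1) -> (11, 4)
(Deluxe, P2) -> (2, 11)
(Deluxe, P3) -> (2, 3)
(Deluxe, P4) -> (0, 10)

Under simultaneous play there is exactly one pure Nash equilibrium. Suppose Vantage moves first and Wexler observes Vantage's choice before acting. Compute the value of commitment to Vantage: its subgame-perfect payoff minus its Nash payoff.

Backward induction with Vantage moving first.
- Basic: BR = P1, leader payoff 9.
- Plus: BR = P2, leader payoff 11.
- Deluxe: BR = P2, leader payoff 2.
Vantage's induced payoffs are 9, 11, 2, so Vantage commits to Plus. Subgame-perfect outcome: (Plus, P2) with payoffs (11, 10).
Under simultaneous play:
Vantage's best replies: P1→Deluxe; P2→Plus; P3→Plus; P4→Basic.
Wexler's best replies: Basic→P1; Plus→P2; Deluxe→P2.
The unique mutual best reply is (Plus, P2), giving (11, 10).
Vantage's commitment gain: 11 − 11 = 0.

0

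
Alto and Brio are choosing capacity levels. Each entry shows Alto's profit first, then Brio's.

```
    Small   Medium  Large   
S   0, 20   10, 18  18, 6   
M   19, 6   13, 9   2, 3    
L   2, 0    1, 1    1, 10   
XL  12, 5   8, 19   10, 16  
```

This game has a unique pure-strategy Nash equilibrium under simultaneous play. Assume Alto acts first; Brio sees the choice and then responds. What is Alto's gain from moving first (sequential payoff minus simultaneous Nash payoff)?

Work backward from Brio's decision.
- S → Brio plays Small (best of 20, 18, 6); Alto gets 0.
- M → Brio plays Medium (best of 6, 9, 3); Alto gets 13.
- L → Brio plays Large (best of 0, 1, 10); Alto gets 1.
- XL → Brio plays Medium (best of 5, 19, 16); Alto gets 8.
Among 0, 13, 1, 8, the best is 13 at M. Subgame-perfect outcome: (M, Medium) with payoffs (13, 9).
For the simultaneous game, intersect best replies.
Alto's best replies: Small→M; Medium→M; Large→S.
Brio's best replies: S→Small; M→Medium; L→Large; XL→Medium.
The unique mutual best reply is (M, Medium), giving (13, 9).
Alto's commitment gain: 13 − 13 = 0.

0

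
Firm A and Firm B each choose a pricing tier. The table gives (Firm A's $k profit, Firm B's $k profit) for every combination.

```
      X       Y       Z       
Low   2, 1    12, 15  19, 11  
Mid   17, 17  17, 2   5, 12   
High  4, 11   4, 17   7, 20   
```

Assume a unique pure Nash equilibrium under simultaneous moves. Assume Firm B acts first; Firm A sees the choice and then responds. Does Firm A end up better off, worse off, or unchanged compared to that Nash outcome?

unchanged

Solve by backward induction (Firm B leads).
- X → Firm A plays Mid (best of 2, 17, 4); Firm B gets 17.
- Y → Firm A plays Mid (best of 12, 17, 4); Firm B gets 2.
- Z → Firm A plays Low (best of 19, 5, 7); Firm B gets 11.
Firm B's induced payoffs are 17, 2, 11, so Firm B commits to X. Subgame-perfect outcome: (Mid, X) with payoffs (17, 17).
Under simultaneous play:
Firm A's best replies: X→Mid; Y→Mid; Z→Low.
Firm B's best replies: Low→Y; Mid→X; High→Z.
Only (Mid, X) has each player best-responding; Nash payoffs (17, 17).
Firm A earns 17 sequentially versus 17 at the Nash outcome: unchanged.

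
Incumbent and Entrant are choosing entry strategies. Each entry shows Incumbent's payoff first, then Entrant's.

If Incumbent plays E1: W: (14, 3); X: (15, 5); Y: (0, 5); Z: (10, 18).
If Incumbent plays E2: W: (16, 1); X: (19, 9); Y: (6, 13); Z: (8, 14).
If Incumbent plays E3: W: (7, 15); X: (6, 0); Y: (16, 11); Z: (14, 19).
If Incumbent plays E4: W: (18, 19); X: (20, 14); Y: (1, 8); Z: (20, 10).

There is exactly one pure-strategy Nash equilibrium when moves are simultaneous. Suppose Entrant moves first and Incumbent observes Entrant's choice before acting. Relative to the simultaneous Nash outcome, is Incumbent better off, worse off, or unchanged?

unchanged

Incumbent best-responds to each possible Entrant move:
- W: Incumbent compares 14, 16, 7, 18 and picks E4; Entrant would get 19.
- X: Incumbent compares 15, 19, 6, 20 and picks E4; Entrant would get 14.
- Y: Incumbent compares 0, 6, 16, 1 and picks E3; Entrant would get 11.
- Z: Incumbent compares 10, 8, 14, 20 and picks E4; Entrant would get 10.
Entrant's induced payoffs are 19, 14, 11, 10, so Entrant commits to W. Subgame-perfect outcome: (E4, W) with payoffs (18, 19).
Under simultaneous play:
Incumbent's best replies: W→E4; X→E4; Y→E3; Z→E4.
Entrant's best replies: E1→Z; E2→Z; E3→Z; E4→W.
Only (E4, W) has each player best-responding; Nash payoffs (18, 19).
Incumbent earns 18 sequentially versus 18 at the Nash outcome: unchanged.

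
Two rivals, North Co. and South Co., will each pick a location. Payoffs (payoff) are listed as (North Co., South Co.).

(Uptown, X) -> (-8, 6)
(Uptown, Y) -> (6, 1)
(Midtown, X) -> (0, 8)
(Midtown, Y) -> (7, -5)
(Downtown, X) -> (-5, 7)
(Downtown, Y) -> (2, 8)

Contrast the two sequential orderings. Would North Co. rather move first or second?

If North Co. leads: South Co.'s best replies are Uptown→X, Midtown→X, Downtown→Y; North Co.'s induced payoffs -8, 0, 2; outcome (Downtown, Y), payoffs (2, 8).
If South Co. leads: North Co.'s best replies are X→Midtown, Y→Midtown; South Co.'s induced payoffs 8, -5; outcome (Midtown, X), payoffs (0, 8).
North Co. gets 2 moving first and 0 moving second, so North Co. prefers to move first.

first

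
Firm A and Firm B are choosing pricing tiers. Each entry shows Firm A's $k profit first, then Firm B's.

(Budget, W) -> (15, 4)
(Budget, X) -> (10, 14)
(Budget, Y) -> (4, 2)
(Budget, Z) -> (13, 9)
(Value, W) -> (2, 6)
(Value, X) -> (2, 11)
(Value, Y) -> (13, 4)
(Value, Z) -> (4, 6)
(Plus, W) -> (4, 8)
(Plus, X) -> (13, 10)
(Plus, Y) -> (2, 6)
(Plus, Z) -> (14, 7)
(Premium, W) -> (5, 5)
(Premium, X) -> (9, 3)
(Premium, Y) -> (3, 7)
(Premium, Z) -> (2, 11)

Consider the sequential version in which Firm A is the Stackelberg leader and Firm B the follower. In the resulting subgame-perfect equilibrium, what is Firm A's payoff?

Work backward from Firm B's decision.
- Budget → Firm B plays X (best of 4, 14, 2, 9); Firm A gets 10.
- Value → Firm B plays X (best of 6, 11, 4, 6); Firm A gets 2.
- Plus → Firm B plays X (best of 8, 10, 6, 7); Firm A gets 13.
- Premium → Firm B plays Z (best of 5, 3, 7, 11); Firm A gets 2.
Maximizing over 10, 2, 13, 2, Firm A chooses Plus. Subgame-perfect outcome: (Plus, X) with payoffs (13, 10).

13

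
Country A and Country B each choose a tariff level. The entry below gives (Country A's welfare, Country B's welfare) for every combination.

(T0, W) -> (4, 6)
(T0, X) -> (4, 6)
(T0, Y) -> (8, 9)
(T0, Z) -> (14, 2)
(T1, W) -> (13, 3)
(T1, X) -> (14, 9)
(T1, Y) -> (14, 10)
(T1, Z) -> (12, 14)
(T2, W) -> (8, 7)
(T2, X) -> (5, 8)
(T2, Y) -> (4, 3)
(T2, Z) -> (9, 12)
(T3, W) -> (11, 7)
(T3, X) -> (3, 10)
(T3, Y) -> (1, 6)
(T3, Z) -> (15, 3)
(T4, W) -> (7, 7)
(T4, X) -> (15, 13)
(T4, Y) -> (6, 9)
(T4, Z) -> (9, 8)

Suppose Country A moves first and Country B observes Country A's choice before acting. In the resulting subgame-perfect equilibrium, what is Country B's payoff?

Work backward from Country B's decision.
- T0: BR = Y, leader payoff 8.
- T1: BR = Z, leader payoff 12.
- T2: BR = Z, leader payoff 9.
- T3: BR = X, leader payoff 3.
- T4: BR = X, leader payoff 15.
Maximizing over 8, 12, 9, 3, 15, Country A chooses T4. Subgame-perfect outcome: (T4, X) with payoffs (15, 13).

13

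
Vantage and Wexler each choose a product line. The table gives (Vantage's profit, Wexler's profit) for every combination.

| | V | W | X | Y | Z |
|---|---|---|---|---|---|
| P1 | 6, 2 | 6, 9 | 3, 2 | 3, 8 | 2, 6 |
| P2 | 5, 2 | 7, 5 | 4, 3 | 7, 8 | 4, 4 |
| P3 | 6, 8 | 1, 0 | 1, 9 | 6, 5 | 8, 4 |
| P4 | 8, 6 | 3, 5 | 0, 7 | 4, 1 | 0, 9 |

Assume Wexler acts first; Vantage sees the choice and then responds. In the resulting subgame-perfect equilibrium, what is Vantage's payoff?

Backward induction with Wexler moving first.
- V → Vantage plays P4 (best of 6, 5, 6, 8); Wexler gets 6.
- W → Vantage plays P2 (best of 6, 7, 1, 3); Wexler gets 5.
- X → Vantage plays P2 (best of 3, 4, 1, 0); Wexler gets 3.
- Y → Vantage plays P2 (best of 3, 7, 6, 4); Wexler gets 8.
- Z → Vantage plays P3 (best of 2, 4, 8, 0); Wexler gets 4.
Maximizing over 6, 5, 3, 8, 4, Wexler chooses Y. Subgame-perfect outcome: (P2, Y) with payoffs (7, 8).

7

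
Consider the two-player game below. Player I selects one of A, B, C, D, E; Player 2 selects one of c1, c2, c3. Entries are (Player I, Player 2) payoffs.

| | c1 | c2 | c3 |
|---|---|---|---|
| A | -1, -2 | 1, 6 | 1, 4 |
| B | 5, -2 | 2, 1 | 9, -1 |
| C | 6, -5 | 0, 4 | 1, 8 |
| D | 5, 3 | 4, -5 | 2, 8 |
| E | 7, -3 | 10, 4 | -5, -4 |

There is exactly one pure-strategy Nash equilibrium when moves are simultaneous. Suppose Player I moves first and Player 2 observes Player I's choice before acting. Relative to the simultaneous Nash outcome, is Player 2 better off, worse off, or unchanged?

Solve by backward induction (Player I leads).
- A: Player 2 compares -2, 6, 4 and picks c2; Player I would get 1.
- B: Player 2 compares -2, 1, -1 and picks c2; Player I would get 2.
- C: Player 2 compares -5, 4, 8 and picks c3; Player I would get 1.
- D: Player 2 compares 3, -5, 8 and picks c3; Player I would get 2.
- E: Player 2 compares -3, 4, -4 and picks c2; Player I would get 10.
Player I's induced payoffs are 1, 2, 1, 2, 10, so Player I commits to E. Subgame-perfect outcome: (E, c2) with payoffs (10, 4).
Under simultaneous play:
Player I's best replies: c1→E; c2→E; c3→B.
Player 2's best replies: A→c2; B→c2; C→c3; D→c3; E→c2.
Only (E, c2) has each player best-responding; Nash payoffs (10, 4).
Player 2 earns 4 sequentially versus 4 at the Nash outcome: unchanged.

unchanged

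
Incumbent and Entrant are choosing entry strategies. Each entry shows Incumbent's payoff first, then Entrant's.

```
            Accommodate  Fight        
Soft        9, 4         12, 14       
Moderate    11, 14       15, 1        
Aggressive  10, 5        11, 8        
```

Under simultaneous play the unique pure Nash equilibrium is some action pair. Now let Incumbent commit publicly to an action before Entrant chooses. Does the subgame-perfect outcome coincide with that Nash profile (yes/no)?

Backward induction with Incumbent moving first.
- Soft → Entrant plays Fight (best of 4, 14); Incumbent gets 12.
- Moderate → Entrant plays Accommodate (best of 14, 1); Incumbent gets 11.
- Aggressive → Entrant plays Fight (best of 5, 8); Incumbent gets 11.
Among 12, 11, 11, the best is 12 at Soft. Subgame-perfect outcome: (Soft, Fight) with payoffs (12, 14).
Under simultaneous play:
Incumbent's best replies: Accommodate→Moderate; Fight→Moderate.
Entrant's best replies: Soft→Fight; Moderate→Accommodate; Aggressive→Fight.
The unique mutual best reply is (Moderate, Accommodate), giving (11, 14).
Sequential outcome (Soft, Fight) differs from the Nash profile (Moderate, Accommodate).

no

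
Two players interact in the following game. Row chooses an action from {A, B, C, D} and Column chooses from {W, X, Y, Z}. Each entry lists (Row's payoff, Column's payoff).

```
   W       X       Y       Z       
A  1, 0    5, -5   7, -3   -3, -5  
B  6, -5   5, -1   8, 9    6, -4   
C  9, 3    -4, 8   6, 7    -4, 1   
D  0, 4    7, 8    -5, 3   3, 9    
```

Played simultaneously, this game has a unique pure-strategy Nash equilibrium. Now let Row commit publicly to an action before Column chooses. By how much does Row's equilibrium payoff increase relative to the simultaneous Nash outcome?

0

Solve by backward induction (Row leads).
- A → Column plays W (best of 0, -5, -3, -5); Row gets 1.
- B → Column plays Y (best of -5, -1, 9, -4); Row gets 8.
- C → Column plays X (best of 3, 8, 7, 1); Row gets -4.
- D → Column plays Z (best of 4, 8, 3, 9); Row gets 3.
Maximizing over 1, 8, -4, 3, Row chooses B. Subgame-perfect outcome: (B, Y) with payoffs (8, 9).
Now find the simultaneous Nash equilibrium.
Row's best replies: W→C; X→D; Y→B; Z→B.
Column's best replies: A→W; B→Y; C→X; D→Z.
Only (B, Y) has each player best-responding; Nash payoffs (8, 9).
Row's commitment gain: 8 − 8 = 0.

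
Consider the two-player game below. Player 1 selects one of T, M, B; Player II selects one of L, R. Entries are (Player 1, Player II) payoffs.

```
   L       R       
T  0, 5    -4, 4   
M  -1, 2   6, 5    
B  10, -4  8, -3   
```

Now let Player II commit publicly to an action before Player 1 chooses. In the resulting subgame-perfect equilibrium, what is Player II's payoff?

-3

Player 1 best-responds to each possible Player II move:
- L → Player 1 plays B (best of 0, -1, 10); Player II gets -4.
- R → Player 1 plays B (best of -4, 6, 8); Player II gets -3.
Maximizing over -4, -3, Player II chooses R. Subgame-perfect outcome: (B, R) with payoffs (8, -3).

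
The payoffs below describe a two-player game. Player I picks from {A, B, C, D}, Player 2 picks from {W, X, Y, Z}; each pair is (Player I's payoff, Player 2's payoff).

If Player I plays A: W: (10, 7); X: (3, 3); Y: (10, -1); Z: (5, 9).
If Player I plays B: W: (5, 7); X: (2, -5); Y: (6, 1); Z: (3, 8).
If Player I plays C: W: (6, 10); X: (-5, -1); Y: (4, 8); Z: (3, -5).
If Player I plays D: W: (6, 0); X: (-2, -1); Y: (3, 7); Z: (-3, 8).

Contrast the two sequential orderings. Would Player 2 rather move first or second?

If Player I leads: Player 2's best replies are A→Z, B→Z, C→W, D→Z; Player I's induced payoffs 5, 3, 6, -3; outcome (C, W), payoffs (6, 10).
If Player 2 leads: Player I's best replies are W→A, X→A, Y→A, Z→A; Player 2's induced payoffs 7, 3, -1, 9; outcome (A, Z), payoffs (5, 9).
Player 2 gets 9 moving first and 10 moving second, so Player 2 prefers to move second.

second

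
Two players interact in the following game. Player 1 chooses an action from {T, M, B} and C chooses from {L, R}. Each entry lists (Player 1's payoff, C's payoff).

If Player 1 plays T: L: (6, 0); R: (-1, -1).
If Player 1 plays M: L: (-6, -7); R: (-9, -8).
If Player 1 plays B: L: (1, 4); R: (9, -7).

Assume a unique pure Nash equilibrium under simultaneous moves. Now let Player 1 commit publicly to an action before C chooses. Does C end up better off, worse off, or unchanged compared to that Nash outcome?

unchanged

Backward induction with Player 1 moving first.
- T → C plays L (best of 0, -1); Player 1 gets 6.
- M → C plays L (best of -7, -8); Player 1 gets -6.
- B → C plays L (best of 4, -7); Player 1 gets 1.
Maximizing over 6, -6, 1, Player 1 chooses T. Subgame-perfect outcome: (T, L) with payoffs (6, 0).
For the simultaneous game, intersect best replies.
Player 1's best replies: L→T; R→B.
C's best replies: T→L; M→L; B→L.
Only (T, L) has each player best-responding; Nash payoffs (6, 0).
C earns 0 sequentially versus 0 at the Nash outcome: unchanged.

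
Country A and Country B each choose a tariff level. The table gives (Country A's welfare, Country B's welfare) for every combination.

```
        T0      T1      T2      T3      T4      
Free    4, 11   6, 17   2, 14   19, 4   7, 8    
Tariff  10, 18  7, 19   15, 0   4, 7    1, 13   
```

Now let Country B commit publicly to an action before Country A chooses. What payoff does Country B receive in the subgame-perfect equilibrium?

19

Backward induction with Country B moving first.
- T0: BR = Tariff, leader payoff 18.
- T1: BR = Tariff, leader payoff 19.
- T2: BR = Tariff, leader payoff 0.
- T3: BR = Free, leader payoff 4.
- T4: BR = Free, leader payoff 8.
Among 18, 19, 0, 4, 8, the best is 19 at T1. Subgame-perfect outcome: (Tariff, T1) with payoffs (7, 19).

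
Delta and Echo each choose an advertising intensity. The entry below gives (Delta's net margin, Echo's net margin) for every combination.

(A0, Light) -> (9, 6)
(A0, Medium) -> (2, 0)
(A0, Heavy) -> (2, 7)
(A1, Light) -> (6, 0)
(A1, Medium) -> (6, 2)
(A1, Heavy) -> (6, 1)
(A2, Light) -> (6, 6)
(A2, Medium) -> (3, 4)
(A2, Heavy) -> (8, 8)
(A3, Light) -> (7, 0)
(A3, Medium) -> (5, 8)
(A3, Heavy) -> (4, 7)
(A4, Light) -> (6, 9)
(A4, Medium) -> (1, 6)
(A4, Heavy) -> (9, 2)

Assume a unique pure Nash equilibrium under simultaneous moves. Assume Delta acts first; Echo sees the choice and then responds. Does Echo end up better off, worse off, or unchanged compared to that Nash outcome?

Work backward from Echo's decision.
- A0: BR = Heavy, leader payoff 2.
- A1: BR = Medium, leader payoff 6.
- A2: BR = Heavy, leader payoff 8.
- A3: BR = Medium, leader payoff 5.
- A4: BR = Light, leader payoff 6.
Maximizing over 2, 6, 8, 5, 6, Delta chooses A2. Subgame-perfect outcome: (A2, Heavy) with payoffs (8, 8).
Now find the simultaneous Nash equilibrium.
Delta's best replies: Light→A0; Medium→A1; Heavy→A4.
Echo's best replies: A0→Heavy; A1→Medium; A2→Heavy; A3→Medium; A4→Light.
The unique mutual best reply is (A1, Medium), giving (6, 2).
Echo earns 8 sequentially versus 2 at the Nash outcome: better off.

better off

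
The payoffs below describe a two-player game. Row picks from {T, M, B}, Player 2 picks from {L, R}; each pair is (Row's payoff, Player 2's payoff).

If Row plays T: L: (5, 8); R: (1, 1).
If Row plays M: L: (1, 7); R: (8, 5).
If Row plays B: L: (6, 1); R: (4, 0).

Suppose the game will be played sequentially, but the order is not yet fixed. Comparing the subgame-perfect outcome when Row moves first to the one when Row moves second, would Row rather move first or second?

second

If Row leads: Player 2's best replies are T→L, M→L, B→L; Row's induced payoffs 5, 1, 6; outcome (B, L), payoffs (6, 1).
If Player 2 leads: Row's best replies are L→B, R→M; Player 2's induced payoffs 1, 5; outcome (M, R), payoffs (8, 5).
Row gets 6 moving first and 8 moving second, so Row prefers to move second.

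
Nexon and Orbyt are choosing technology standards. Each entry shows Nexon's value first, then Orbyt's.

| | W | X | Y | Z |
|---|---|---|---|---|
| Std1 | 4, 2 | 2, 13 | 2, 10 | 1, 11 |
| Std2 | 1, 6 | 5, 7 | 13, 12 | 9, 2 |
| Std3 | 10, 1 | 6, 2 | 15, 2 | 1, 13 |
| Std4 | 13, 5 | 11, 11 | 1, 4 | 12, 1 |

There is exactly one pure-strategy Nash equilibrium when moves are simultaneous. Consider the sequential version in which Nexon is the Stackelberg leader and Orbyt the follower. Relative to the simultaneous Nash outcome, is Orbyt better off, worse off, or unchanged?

Solve by backward induction (Nexon leads).
- Std1: BR = X, leader payoff 2.
- Std2: BR = Y, leader payoff 13.
- Std3: BR = Z, leader payoff 1.
- Std4: BR = X, leader payoff 11.
Maximizing over 2, 13, 1, 11, Nexon chooses Std2. Subgame-perfect outcome: (Std2, Y) with payoffs (13, 12).
Now find the simultaneous Nash equilibrium.
Nexon's best replies: W→Std4; X→Std4; Y→Std3; Z→Std4.
Orbyt's best replies: Std1→X; Std2→Y; Std3→Z; Std4→X.
Only (Std4, X) has each player best-responding; Nash payoffs (11, 11).
Orbyt earns 12 sequentially versus 11 at the Nash outcome: better off.

better off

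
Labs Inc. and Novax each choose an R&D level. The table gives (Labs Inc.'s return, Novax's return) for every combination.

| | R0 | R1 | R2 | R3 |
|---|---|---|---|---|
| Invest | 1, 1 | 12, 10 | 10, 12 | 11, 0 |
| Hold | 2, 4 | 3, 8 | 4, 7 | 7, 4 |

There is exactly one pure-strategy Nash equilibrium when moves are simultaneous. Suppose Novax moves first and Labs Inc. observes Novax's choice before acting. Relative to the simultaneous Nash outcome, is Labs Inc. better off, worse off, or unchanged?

unchanged

Backward induction with Novax moving first.
- R0: BR = Hold, leader payoff 4.
- R1: BR = Invest, leader payoff 10.
- R2: BR = Invest, leader payoff 12.
- R3: BR = Invest, leader payoff 0.
Novax's induced payoffs are 4, 10, 12, 0, so Novax commits to R2. Subgame-perfect outcome: (Invest, R2) with payoffs (10, 12).
Under simultaneous play:
Labs Inc.'s best replies: R0→Hold; R1→Invest; R2→Invest; R3→Invest.
Novax's best replies: Invest→R2; Hold→R1.
The unique mutual best reply is (Invest, R2), giving (10, 12).
Labs Inc. earns 10 sequentially versus 10 at the Nash outcome: unchanged.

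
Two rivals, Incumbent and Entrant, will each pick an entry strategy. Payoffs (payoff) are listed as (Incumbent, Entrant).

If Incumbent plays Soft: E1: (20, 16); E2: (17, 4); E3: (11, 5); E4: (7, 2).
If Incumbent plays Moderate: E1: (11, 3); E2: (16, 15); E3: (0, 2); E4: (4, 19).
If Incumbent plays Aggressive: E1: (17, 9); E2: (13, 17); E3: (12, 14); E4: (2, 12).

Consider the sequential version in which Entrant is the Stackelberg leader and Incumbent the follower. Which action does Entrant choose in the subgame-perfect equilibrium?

Incumbent best-responds to each possible Entrant move:
- E1 → Incumbent plays Soft (best of 20, 11, 17); Entrant gets 16.
- E2 → Incumbent plays Soft (best of 17, 16, 13); Entrant gets 4.
- E3 → Incumbent plays Aggressive (best of 11, 0, 12); Entrant gets 14.
- E4 → Incumbent plays Soft (best of 7, 4, 2); Entrant gets 2.
Among 16, 4, 14, 2, the best is 16 at E1. Subgame-perfect outcome: (Soft, E1) with payoffs (20, 16).

E1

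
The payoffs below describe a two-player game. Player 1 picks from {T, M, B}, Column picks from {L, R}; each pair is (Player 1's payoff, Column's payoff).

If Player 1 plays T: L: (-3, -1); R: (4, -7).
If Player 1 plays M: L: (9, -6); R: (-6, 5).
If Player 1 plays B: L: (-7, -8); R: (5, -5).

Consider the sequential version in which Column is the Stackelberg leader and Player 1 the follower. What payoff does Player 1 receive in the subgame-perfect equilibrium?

Player 1 best-responds to each possible Column move:
- L: BR = M, leader payoff -6.
- R: BR = B, leader payoff -5.
Column's induced payoffs are -6, -5, so Column commits to R. Subgame-perfect outcome: (B, R) with payoffs (5, -5).

5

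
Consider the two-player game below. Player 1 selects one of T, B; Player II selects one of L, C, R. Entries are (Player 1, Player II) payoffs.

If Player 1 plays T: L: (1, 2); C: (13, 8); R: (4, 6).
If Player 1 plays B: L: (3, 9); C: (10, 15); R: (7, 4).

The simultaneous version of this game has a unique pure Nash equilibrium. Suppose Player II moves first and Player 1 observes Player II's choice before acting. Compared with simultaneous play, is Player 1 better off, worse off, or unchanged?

Backward induction with Player II moving first.
- L: Player 1 compares 1, 3 and picks B; Player II would get 9.
- C: Player 1 compares 13, 10 and picks T; Player II would get 8.
- R: Player 1 compares 4, 7 and picks B; Player II would get 4.
Maximizing over 9, 8, 4, Player II chooses L. Subgame-perfect outcome: (B, L) with payoffs (3, 9).
Now find the simultaneous Nash equilibrium.
Player 1's best replies: L→B; C→T; R→B.
Player II's best replies: T→C; B→C.
The unique mutual best reply is (T, C), giving (13, 8).
Player 1 earns 3 sequentially versus 13 at the Nash outcome: worse off.

worse off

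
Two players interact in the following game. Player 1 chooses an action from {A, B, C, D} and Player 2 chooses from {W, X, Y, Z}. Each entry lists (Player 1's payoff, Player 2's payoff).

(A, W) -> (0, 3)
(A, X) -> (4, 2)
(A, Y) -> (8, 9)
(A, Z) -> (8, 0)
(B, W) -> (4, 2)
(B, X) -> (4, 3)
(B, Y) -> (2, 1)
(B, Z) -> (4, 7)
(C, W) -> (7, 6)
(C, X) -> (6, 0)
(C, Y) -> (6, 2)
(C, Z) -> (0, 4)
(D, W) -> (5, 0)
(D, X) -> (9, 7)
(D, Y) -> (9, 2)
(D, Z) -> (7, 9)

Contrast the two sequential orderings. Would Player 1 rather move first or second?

second

If Player 1 leads: Player 2's best replies are A→Y, B→Z, C→W, D→Z; Player 1's induced payoffs 8, 4, 7, 7; outcome (A, Y), payoffs (8, 9).
If Player 2 leads: Player 1's best replies are W→C, X→D, Y→D, Z→A; Player 2's induced payoffs 6, 7, 2, 0; outcome (D, X), payoffs (9, 7).
Player 1 gets 8 moving first and 9 moving second, so Player 1 prefers to move second.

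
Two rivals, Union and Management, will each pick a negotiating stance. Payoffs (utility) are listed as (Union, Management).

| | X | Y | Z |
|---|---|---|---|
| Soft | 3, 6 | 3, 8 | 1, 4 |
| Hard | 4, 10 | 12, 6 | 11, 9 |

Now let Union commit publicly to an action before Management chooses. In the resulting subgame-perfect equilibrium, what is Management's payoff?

10

Management best-responds to each possible Union move:
- Soft: BR = Y, leader payoff 3.
- Hard: BR = X, leader payoff 4.
Maximizing over 3, 4, Union chooses Hard. Subgame-perfect outcome: (Hard, X) with payoffs (4, 10).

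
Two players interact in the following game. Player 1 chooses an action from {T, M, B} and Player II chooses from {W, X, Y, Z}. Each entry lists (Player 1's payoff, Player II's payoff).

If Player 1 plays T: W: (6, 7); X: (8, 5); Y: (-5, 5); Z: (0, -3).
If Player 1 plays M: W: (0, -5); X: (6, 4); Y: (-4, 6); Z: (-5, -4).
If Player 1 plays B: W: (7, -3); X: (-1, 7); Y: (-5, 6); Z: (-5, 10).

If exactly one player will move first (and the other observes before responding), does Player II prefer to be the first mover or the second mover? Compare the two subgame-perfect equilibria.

If Player 1 leads: Player II's best replies are T→W, M→Y, B→Z; Player 1's induced payoffs 6, -4, -5; outcome (T, W), payoffs (6, 7).
If Player II leads: Player 1's best replies are W→B, X→T, Y→M, Z→T; Player II's induced payoffs -3, 5, 6, -3; outcome (M, Y), payoffs (-4, 6).
Player II gets 6 moving first and 7 moving second, so Player II prefers to move second.

second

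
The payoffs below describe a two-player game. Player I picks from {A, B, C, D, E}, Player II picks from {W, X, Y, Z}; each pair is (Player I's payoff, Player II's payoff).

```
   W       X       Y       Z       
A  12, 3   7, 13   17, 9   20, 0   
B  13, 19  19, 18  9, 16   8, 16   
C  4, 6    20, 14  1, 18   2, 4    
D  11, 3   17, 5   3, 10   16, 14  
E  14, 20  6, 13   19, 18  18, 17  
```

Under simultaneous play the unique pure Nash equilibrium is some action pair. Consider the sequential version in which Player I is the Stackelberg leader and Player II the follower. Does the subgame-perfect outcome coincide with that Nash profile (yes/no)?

no

Player II best-responds to each possible Player I move:
- A: BR = X, leader payoff 7.
- B: BR = W, leader payoff 13.
- C: BR = Y, leader payoff 1.
- D: BR = Z, leader payoff 16.
- E: BR = W, leader payoff 14.
Among 7, 13, 1, 16, 14, the best is 16 at D. Subgame-perfect outcome: (D, Z) with payoffs (16, 14).
Under simultaneous play:
Player I's best replies: W→E; X→C; Y→E; Z→A.
Player II's best replies: A→X; B→W; C→Y; D→Z; E→W.
Only (E, W) has each player best-responding; Nash payoffs (14, 20).
Sequential outcome (D, Z) differs from the Nash profile (E, W).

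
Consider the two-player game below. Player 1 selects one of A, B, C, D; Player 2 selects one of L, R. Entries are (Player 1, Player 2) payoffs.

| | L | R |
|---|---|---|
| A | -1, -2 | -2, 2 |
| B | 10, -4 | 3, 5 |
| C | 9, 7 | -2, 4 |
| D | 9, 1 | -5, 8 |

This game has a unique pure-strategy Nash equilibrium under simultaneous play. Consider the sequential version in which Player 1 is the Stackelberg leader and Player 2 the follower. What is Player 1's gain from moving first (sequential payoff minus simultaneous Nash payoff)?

Work backward from Player 2's decision.
- A → Player 2 plays R (best of -2, 2); Player 1 gets -2.
- B → Player 2 plays R (best of -4, 5); Player 1 gets 3.
- C → Player 2 plays L (best of 7, 4); Player 1 gets 9.
- D → Player 2 plays R (best of 1, 8); Player 1 gets -5.
Among -2, 3, 9, -5, the best is 9 at C. Subgame-perfect outcome: (C, L) with payoffs (9, 7).
Under simultaneous play:
Player 1's best replies: L→B; R→B.
Player 2's best replies: A→R; B→R; C→L; D→R.
The unique mutual best reply is (B, R), giving (3, 5).
Player 1's commitment gain: 9 − 3 = 6.

6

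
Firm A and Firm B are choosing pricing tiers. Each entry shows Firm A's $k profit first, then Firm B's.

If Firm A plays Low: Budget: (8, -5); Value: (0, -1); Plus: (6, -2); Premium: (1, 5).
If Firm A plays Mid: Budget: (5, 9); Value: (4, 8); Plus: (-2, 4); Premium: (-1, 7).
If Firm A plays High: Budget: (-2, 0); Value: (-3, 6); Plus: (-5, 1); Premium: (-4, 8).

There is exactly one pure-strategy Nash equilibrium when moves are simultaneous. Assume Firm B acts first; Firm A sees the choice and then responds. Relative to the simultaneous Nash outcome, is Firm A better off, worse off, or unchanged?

Solve by backward induction (Firm B leads).
- Budget: BR = Low, leader payoff -5.
- Value: BR = Mid, leader payoff 8.
- Plus: BR = Low, leader payoff -2.
- Premium: BR = Low, leader payoff 5.
Among -5, 8, -2, 5, the best is 8 at Value. Subgame-perfect outcome: (Mid, Value) with payoffs (4, 8).
For the simultaneous game, intersect best replies.
Firm A's best replies: Budget→Low; Value→Mid; Plus→Low; Premium→Low.
Firm B's best replies: Low→Premium; Mid→Budget; High→Premium.
Only (Low, Premium) has each player best-responding; Nash payoffs (1, 5).
Firm A earns 4 sequentially versus 1 at the Nash outcome: better off.

better off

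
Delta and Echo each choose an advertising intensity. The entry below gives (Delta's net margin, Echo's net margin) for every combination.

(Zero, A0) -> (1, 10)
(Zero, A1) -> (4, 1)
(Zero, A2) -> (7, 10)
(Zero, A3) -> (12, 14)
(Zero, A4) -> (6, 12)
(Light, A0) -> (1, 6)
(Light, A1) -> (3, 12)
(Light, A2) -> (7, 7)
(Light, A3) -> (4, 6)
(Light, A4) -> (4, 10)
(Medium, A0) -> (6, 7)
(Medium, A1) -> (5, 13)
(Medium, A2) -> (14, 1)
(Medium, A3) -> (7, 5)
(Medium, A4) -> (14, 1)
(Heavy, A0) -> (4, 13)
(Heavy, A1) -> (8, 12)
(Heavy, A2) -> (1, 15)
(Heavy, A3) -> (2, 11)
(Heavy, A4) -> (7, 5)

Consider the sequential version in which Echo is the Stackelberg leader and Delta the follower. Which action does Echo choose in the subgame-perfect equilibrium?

Work backward from Delta's decision.
- A0: Delta compares 1, 1, 6, 4 and picks Medium; Echo would get 7.
- A1: Delta compares 4, 3, 5, 8 and picks Heavy; Echo would get 12.
- A2: Delta compares 7, 7, 14, 1 and picks Medium; Echo would get 1.
- A3: Delta compares 12, 4, 7, 2 and picks Zero; Echo would get 14.
- A4: Delta compares 6, 4, 14, 7 and picks Medium; Echo would get 1.
Among 7, 12, 1, 14, 1, the best is 14 at A3. Subgame-perfect outcome: (Zero, A3) with payoffs (12, 14).

A3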